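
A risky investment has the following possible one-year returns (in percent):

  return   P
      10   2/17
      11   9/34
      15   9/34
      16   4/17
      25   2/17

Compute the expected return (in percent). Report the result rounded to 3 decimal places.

E[X] = (2/17)·10 + (9/34)·11 + (9/34)·15 + (4/17)·16 + (2/17)·25
     = 251/17 ≈ 14.765

14.765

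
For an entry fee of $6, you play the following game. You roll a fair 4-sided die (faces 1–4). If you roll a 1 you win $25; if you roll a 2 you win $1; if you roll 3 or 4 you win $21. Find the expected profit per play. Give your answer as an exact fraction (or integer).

E[payout] = (1/4)·1 + (1/2)·21 + (1/4)·25 = 17
Expected profit = 17 − 6 = 11

$11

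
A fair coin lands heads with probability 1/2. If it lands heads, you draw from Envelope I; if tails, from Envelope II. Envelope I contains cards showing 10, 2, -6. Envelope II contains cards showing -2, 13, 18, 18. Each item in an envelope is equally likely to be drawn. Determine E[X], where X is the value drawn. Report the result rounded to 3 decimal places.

E[X | Envelope I] = (10 + 2 − 6)/3 = 2
E[X | Envelope II] = (-2 + 13 + 18 + 18)/4 = 47/4
E[X] = (1/2)·2 + (1/2)·47/4 = 55/8 ≈ 6.875

6.875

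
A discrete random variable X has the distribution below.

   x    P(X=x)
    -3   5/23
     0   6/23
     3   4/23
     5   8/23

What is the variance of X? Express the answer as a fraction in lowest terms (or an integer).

E[X] = (5/23)·(-3) + (6/23)·0 + (4/23)·3 + (8/23)·5 = 37/23
E[X²] = (5/23)·9 + (6/23)·0 + (4/23)·9 + (8/23)·25 = 281/23
Var(X) = 281/23 − (37/23)² = 5094/529

5094/529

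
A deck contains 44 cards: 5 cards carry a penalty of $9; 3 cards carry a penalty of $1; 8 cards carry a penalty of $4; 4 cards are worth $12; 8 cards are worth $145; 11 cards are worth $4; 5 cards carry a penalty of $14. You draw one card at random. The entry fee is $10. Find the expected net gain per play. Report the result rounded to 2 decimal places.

$15.05

E[payout] = (5/44)·(-9) + (3/44)·(-1) + (8/44)·(-4) + (4/44)·12 + (8/44)·145 + (11/44)·4 + (5/44)·(-14) = 551/22
Expected profit = 551/22 − 10 = 331/22 ≈ $15.05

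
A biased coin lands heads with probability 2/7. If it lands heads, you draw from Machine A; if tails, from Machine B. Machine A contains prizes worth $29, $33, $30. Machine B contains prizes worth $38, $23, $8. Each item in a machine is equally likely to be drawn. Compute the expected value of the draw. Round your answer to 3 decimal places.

E[X | Machine A] = (29 + 33 + 30)/3 = 92/3
E[X | Machine B] = (38 + 23 + 8)/3 = 23
E[X] = (2/7)·92/3 + (5/7)·23 = 529/21 ≈ 25.190

$25.190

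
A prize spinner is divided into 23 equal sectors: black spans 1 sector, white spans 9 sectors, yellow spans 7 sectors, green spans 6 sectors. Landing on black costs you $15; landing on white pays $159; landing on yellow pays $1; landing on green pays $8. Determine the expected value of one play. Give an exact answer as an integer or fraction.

1471/23 dollars

E[payout] = (1/23)·(-15) + (9/23)·159 + (7/23)·1 + (6/23)·8 = 1471/23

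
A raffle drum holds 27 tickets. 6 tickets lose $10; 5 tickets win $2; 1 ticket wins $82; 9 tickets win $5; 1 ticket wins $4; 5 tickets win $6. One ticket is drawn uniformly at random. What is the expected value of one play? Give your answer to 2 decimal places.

$4.11

E[payout] = (6/27)·(-10) + (5/27)·2 + (1/27)·82 + (9/27)·5 + (1/27)·4 + (5/27)·6 = 37/9
≈ $4.11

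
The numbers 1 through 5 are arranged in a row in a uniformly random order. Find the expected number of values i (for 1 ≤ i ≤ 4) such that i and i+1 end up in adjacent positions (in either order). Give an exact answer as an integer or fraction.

8/5

For each i ∈ {1,…,4}, let Xᵢ = 1 if i and i+1 are adjacent. P(Xᵢ=1) = 2·(5−1)!/5! = 2/5.
By linearity, E[ΣXᵢ] = (4)·(2/5) = 8/5.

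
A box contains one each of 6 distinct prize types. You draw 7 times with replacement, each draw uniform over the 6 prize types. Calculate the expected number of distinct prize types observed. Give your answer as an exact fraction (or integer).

201811/46656

Let Xⱼ=1 if type j appears at least once. P(Xⱼ=1) = 1 − ((6−1)/6)^7 = 201811/279936.
E[#distinct] = 6·201811/279936 = 201811/46656.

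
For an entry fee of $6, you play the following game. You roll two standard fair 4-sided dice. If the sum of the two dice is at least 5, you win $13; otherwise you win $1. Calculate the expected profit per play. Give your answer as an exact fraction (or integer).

E[payout] = (3/8)·1 + (5/8)·13 = 17/2
Expected profit = 17/2 − 6 = 5/2

5/2 dollars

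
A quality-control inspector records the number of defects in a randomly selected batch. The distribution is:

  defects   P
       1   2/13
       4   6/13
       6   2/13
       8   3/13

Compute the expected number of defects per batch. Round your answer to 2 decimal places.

4.77

E[X] = (2/13)·1 + (6/13)·4 + (2/13)·6 + (3/13)·8
     = 62/13 ≈ 4.77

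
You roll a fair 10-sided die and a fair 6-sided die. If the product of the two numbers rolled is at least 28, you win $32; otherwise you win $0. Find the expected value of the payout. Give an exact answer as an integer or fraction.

E[payout] = (11/15)·0 + (4/15)·32 = 128/15

128/15 dollars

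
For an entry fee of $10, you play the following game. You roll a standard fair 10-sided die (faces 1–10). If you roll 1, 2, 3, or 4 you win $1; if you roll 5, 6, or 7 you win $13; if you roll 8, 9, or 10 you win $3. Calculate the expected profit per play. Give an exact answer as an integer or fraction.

E[payout] = (2/5)·1 + (3/10)·3 + (3/10)·13 = 26/5
Expected profit = 26/5 − 10 = -24/5

-24/5 dollars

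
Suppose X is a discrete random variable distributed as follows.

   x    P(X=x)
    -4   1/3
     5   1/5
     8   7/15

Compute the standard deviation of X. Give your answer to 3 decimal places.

5.352

E[X] = 17/5, E[X²] = 201/5
Var(X) = E[X²] − (E[X])² = 201/5 − 289/25 = 716/25
SD(X) = √(716/25) ≈ 5.352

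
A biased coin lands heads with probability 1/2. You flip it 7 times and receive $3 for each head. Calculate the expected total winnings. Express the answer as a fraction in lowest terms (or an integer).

21/2 dollars

E[#heads] = 7·1/2 = 7/2 (linearity over flips).
E[winnings] = 3·7/2 = 21/2.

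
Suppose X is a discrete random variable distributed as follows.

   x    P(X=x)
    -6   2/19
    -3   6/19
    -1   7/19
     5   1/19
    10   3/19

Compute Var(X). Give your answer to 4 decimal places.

E[X] = (2/19)·(-6) + (6/19)·(-3) + (7/19)·(-1) + (1/19)·5 + (3/19)·10 = -2/19
E[X²] = (2/19)·36 + (6/19)·9 + (7/19)·1 + (1/19)·25 + (3/19)·100 = 458/19
Var(X) = 458/19 − (-2/19)² = 8698/361 ≈ 24.0942

24.0942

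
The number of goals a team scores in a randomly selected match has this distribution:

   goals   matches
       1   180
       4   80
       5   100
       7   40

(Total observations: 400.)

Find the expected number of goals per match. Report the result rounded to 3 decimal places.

Total = 400, so P(goals=1) = 180/400, etc.
E[X] = (9/20)·1 + (1/5)·4 + (1/4)·5 + (1/10)·7
     = 16/5 ≈ 3.200

3.200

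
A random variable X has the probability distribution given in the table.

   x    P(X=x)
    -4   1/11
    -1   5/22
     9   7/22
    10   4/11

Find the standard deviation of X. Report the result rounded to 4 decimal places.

E[X] = 65/11, E[X²] = 702/11
Var(X) = E[X²] − (E[X])² = 702/11 − 4225/121 = 3497/121
SD(X) = √(3497/121) ≈ 5.3759

5.3759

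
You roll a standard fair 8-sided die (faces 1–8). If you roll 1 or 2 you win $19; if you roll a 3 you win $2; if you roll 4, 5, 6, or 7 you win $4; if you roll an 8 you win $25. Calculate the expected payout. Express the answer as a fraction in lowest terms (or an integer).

E[payout] = (1/8)·2 + (1/2)·4 + (1/4)·19 + (1/8)·25 = 81/8

81/8 dollars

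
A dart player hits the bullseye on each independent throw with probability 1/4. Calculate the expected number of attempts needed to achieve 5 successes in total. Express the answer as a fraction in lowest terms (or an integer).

By linearity (sum of 5 independent geometric waits), E[trials] = 5/p = 5/(1/4) = 20.

20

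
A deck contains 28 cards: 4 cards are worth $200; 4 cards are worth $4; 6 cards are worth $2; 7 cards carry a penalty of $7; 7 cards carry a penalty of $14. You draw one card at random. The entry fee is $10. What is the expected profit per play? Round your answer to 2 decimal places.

$14.32

E[payout] = (4/28)·200 + (4/28)·4 + (6/28)·2 + (7/28)·(-7) + (7/28)·(-14) = 681/28
Expected profit = 681/28 − 10 = 401/28 ≈ $14.32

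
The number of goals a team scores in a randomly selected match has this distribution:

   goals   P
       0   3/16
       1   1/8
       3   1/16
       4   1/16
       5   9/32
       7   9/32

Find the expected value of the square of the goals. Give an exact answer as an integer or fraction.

E[X²] = (3/16)·0 + (1/8)·1 + (1/16)·9 + (1/16)·16 + (9/32)·25 + (9/32)·49
     = 45/2

45/2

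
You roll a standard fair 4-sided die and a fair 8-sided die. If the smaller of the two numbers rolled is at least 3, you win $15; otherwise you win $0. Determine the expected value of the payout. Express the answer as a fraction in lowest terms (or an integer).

45/8 dollars

E[payout] = (5/8)·0 + (3/8)·15 = 45/8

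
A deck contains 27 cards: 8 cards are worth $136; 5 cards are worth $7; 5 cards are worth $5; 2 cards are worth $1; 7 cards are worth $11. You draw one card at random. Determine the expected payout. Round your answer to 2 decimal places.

E[payout] = (8/27)·136 + (5/27)·7 + (5/27)·5 + (2/27)·1 + (7/27)·11 = 409/9
≈ $45.44

$45.44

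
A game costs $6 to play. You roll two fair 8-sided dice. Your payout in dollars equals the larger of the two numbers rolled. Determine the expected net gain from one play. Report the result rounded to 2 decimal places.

Distribution of the larger of the two numbers rolled: 1 w.p. 1/64, 2 w.p. 3/64, 3 w.p. 5/64, 4 w.p. 7/64, 5 w.p. 9/64, 6 w.p. 11/64, …
E[payout] = (1/64)·1 + (3/64)·2 + (5/64)·3 + (7/64)·4 + (9/64)·5 + (11/64)·6 + (13/64)·7 + (15/64)·8 = 93/16
Expected profit = 93/16 − 6 = -3/16 ≈ -$0.19

-$0.19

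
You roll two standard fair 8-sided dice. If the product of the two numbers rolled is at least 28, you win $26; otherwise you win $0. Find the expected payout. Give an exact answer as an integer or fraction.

247/32 dollars

E[payout] = (45/64)·0 + (19/64)·26 = 247/32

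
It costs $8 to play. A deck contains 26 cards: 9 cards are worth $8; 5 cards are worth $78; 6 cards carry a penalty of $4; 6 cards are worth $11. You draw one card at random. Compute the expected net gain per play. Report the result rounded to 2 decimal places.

E[payout] = (9/26)·8 + (5/26)·78 + (6/26)·(-4) + (6/26)·11 = 252/13
Expected profit = 252/13 − 8 = 148/13 ≈ $11.38

$11.38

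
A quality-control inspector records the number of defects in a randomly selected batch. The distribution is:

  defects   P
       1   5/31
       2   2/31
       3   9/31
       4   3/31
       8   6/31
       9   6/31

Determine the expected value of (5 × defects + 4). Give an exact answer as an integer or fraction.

E[5x+4] = (5/31)·9 + (2/31)·14 + (9/31)·19 + (3/31)·24 + (6/31)·44 + (6/31)·49
     = 874/31

874/31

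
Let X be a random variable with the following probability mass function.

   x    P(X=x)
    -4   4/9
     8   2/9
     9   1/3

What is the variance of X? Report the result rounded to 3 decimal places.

39.333

E[X] = (4/9)·(-4) + (2/9)·8 + (1/3)·9 = 3
E[X²] = (4/9)·16 + (2/9)·64 + (1/3)·81 = 145/3
Var(X) = 145/3 − (3)² = 118/3 ≈ 39.333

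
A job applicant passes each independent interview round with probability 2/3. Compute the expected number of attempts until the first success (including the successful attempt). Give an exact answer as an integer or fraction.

3/2

For a geometric distribution, E[trials] = 1/p = 1/(2/3) = 3/2.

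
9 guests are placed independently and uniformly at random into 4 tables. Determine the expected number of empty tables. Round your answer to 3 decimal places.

Let Xⱼ=1 if table j is empty. P(Xⱼ=1) = ((4-1)/4)^9 = 19683/262144.
By linearity, E[#empty] = 4·19683/262144 = 19683/65536.
≈ 0.300

0.300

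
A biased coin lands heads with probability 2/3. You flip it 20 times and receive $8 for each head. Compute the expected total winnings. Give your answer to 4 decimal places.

E[#heads] = 20·2/3 = 40/3 (linearity over flips).
E[winnings] = 8·40/3 = 320/3.
≈ 106.6667

$106.6667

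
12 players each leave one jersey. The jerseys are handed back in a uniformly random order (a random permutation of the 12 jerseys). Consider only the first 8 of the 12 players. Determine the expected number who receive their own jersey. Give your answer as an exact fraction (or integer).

Let Xᵢ = 1 if person i gets their own jersey. For each i, P(Xᵢ=1) = 1/12.
By linearity of expectation, E[X₁+…+X_8] = 8·(1/12) = 2/3.

2/3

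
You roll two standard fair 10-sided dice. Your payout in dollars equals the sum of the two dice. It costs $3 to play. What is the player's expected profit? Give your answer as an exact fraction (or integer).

$8

Distribution of the sum of the two dice: 2 w.p. 1/100, 3 w.p. 1/50, 4 w.p. 3/100, 5 w.p. 1/25, 6 w.p. 1/20, 7 w.p. 3/50, …
E[payout] = (1/100)·2 + (1/50)·3 + (3/100)·4 + (1/25)·5 + (1/20)·6 + (3/50)·7 + (7/100)·8 + (2/25)·9 + (9/100)·10 + (1/10)·11 + (9/100)·12 + (2/25)·13 + (7/100)·14 + (3/50)·15 + (1/20)·16 + (1/25)·17 + (3/100)·18 + (1/50)·19 + (1/100)·20 = 11
Expected profit = 11 − 3 = 8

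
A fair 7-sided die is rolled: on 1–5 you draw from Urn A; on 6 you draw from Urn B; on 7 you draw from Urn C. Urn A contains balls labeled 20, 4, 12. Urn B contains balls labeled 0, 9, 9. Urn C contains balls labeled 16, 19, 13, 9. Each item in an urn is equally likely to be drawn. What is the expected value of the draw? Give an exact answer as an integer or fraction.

321/28

E[X | Urn A] = (20 + 4 + 12)/3 = 12
E[X | Urn B] = (0 + 9 + 9)/3 = 6
E[X | Urn C] = (16 + 19 + 13 + 9)/4 = 57/4
E[X] = (5/7)·12 + (1/7)·6 + (1/7)·57/4 = 321/28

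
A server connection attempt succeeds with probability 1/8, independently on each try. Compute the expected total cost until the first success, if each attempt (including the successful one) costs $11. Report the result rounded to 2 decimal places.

E[#attempts] = 1/p = 8; E[cost] = 11·8 = 88.
≈ 88.00

$88.00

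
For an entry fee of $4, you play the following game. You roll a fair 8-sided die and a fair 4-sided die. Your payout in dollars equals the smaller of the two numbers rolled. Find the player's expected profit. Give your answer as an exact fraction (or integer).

Distribution of the smaller of the two numbers rolled: 1 w.p. 11/32, 2 w.p. 9/32, 3 w.p. 7/32, 4 w.p. 5/32
E[payout] = (11/32)·1 + (9/32)·2 + (7/32)·3 + (5/32)·4 = 35/16
Expected profit = 35/16 − 4 = -29/16

-29/16 dollars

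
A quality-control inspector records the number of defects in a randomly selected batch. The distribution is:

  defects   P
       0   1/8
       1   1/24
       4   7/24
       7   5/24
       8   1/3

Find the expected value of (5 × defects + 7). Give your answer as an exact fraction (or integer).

101/3

E[5x+7] = (1/8)·7 + (1/24)·12 + (7/24)·27 + (5/24)·42 + (1/3)·47
     = 101/3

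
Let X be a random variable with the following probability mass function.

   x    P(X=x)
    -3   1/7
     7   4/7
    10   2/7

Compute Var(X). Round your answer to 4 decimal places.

16.5306

E[X] = (1/7)·(-3) + (4/7)·7 + (2/7)·10 = 45/7
E[X²] = (1/7)·9 + (4/7)·49 + (2/7)·100 = 405/7
Var(X) = 405/7 − (45/7)² = 810/49 ≈ 16.5306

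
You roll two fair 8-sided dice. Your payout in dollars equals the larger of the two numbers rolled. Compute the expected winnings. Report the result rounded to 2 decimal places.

Distribution of the larger of the two numbers rolled: 1 w.p. 1/64, 2 w.p. 3/64, 3 w.p. 5/64, 4 w.p. 7/64, 5 w.p. 9/64, 6 w.p. 11/64, …
E[payout] = (1/64)·1 + (3/64)·2 + (5/64)·3 + (7/64)·4 + (9/64)·5 + (11/64)·6 + (13/64)·7 + (15/64)·8 = 93/16
≈ $5.81

$5.81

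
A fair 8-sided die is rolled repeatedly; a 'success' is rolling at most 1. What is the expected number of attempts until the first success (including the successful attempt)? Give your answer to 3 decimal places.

For a geometric distribution, E[trials] = 1/p = 1/(1/8) = 8.
≈ 8.000

8.000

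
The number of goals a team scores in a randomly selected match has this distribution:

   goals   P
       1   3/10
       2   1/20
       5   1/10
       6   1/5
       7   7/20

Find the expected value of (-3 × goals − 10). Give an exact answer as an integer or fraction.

-473/20

E[-3x-10] = (3/10)·(-13) + (1/20)·(-16) + (1/10)·(-25) + (1/5)·(-28) + (7/20)·(-31)
     = -473/20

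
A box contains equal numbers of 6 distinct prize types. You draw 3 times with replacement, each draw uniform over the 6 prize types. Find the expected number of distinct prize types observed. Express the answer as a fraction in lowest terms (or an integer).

91/36

Let Xⱼ=1 if type j appears at least once. P(Xⱼ=1) = 1 − ((6−1)/6)^3 = 91/216.
E[#distinct] = 6·91/216 = 91/36.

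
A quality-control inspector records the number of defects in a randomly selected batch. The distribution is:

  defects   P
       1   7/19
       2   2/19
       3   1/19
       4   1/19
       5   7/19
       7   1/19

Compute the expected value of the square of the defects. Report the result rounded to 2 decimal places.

E[X²] = (7/19)·1 + (2/19)·4 + (1/19)·9 + (1/19)·16 + (7/19)·25 + (1/19)·49
     = 264/19 ≈ 13.89

13.89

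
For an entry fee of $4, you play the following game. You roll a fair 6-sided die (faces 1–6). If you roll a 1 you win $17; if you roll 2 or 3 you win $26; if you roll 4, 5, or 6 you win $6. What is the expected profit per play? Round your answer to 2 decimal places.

E[payout] = (1/2)·6 + (1/6)·17 + (1/3)·26 = 29/2
Expected profit = 29/2 − 4 = 21/2 ≈ $10.50

$10.50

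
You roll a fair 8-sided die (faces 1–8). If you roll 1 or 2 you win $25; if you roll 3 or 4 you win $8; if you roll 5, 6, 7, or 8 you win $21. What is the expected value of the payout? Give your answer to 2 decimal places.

$18.75

E[payout] = (1/4)·8 + (1/2)·21 + (1/4)·25 = 75/4
≈ $18.75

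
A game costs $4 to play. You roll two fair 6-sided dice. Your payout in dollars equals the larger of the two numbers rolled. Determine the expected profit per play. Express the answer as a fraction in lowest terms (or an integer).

17/36 dollars

Distribution of the larger of the two numbers rolled: 1 w.p. 1/36, 2 w.p. 1/12, 3 w.p. 5/36, 4 w.p. 7/36, 5 w.p. 1/4, 6 w.p. 11/36
E[payout] = (1/36)·1 + (1/12)·2 + (5/36)·3 + (7/36)·4 + (1/4)·5 + (11/36)·6 = 161/36
Expected profit = 161/36 − 4 = 17/36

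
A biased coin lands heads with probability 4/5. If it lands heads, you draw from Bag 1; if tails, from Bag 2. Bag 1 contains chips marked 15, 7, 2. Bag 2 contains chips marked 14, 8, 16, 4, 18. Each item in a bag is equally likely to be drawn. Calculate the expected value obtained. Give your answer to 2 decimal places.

E[X | Bag 1] = (15 + 7 + 2)/3 = 8
E[X | Bag 2] = (14 + 8 + 16 + 4 + 18)/5 = 12
E[X] = (4/5)·8 + (1/5)·12 = 44/5 ≈ 8.80

8.80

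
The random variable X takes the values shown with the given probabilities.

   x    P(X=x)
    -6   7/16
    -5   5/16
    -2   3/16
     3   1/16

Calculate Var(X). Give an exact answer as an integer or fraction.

E[X] = (7/16)·(-6) + (5/16)·(-5) + (3/16)·(-2) + (1/16)·3 = -35/8
E[X²] = (7/16)·36 + (5/16)·25 + (3/16)·4 + (1/16)·9 = 199/8
Var(X) = 199/8 − (-35/8)² = 367/64

367/64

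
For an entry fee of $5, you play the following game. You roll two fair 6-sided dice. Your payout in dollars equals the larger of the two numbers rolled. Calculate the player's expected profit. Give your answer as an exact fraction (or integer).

-19/36 dollars

Distribution of the larger of the two numbers rolled: 1 w.p. 1/36, 2 w.p. 1/12, 3 w.p. 5/36, 4 w.p. 7/36, 5 w.p. 1/4, 6 w.p. 11/36
E[payout] = (1/36)·1 + (1/12)·2 + (5/36)·3 + (7/36)·4 + (1/4)·5 + (11/36)·6 = 161/36
Expected profit = 161/36 − 5 = -19/36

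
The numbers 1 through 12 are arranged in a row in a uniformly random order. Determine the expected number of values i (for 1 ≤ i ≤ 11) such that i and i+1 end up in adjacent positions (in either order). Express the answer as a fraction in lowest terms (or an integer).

For each i ∈ {1,…,11}, let Xᵢ = 1 if i and i+1 are adjacent. P(Xᵢ=1) = 2·(12−1)!/12! = 2/12.
By linearity, E[ΣXᵢ] = (11)·(2/12) = 11/6.

11/6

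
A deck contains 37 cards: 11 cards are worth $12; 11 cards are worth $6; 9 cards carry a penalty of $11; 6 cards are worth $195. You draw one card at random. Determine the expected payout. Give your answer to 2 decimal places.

$34.30

E[payout] = (11/37)·12 + (11/37)·6 + (9/37)·(-11) + (6/37)·195 = 1269/37
≈ $34.30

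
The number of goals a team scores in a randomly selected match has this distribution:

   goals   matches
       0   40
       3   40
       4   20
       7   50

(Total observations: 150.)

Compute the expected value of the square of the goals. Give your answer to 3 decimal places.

20.867

Total = 150, so P(goals=0) = 40/150, etc.
E[X²] = (4/15)·0 + (4/15)·9 + (2/15)·16 + (1/3)·49
     = 313/15 ≈ 20.867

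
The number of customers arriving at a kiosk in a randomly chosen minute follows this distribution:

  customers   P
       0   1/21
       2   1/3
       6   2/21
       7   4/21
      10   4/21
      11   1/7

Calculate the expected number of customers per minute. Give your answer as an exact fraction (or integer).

127/21

E[X] = (1/21)·0 + (1/3)·2 + (2/21)·6 + (4/21)·7 + (4/21)·10 + (1/7)·11
     = 127/21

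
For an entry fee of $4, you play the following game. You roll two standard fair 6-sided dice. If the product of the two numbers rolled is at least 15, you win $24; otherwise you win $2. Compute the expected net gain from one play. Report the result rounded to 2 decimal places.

E[payout] = (23/36)·2 + (13/36)·24 = 179/18
Expected profit = 179/18 − 4 = 107/18 ≈ $5.94

$5.94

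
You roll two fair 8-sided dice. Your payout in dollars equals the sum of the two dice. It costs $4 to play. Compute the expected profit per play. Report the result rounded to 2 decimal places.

$5.00

Distribution of the sum of the two dice: 2 w.p. 1/64, 3 w.p. 1/32, 4 w.p. 3/64, 5 w.p. 1/16, 6 w.p. 5/64, 7 w.p. 3/32, …
E[payout] = (1/64)·2 + (1/32)·3 + (3/64)·4 + (1/16)·5 + (5/64)·6 + (3/32)·7 + (7/64)·8 + (1/8)·9 + (7/64)·10 + (3/32)·11 + (5/64)·12 + (1/16)·13 + (3/64)·14 + (1/32)·15 + (1/64)·16 = 9
Expected profit = 9 − 4 = 5 ≈ $5.00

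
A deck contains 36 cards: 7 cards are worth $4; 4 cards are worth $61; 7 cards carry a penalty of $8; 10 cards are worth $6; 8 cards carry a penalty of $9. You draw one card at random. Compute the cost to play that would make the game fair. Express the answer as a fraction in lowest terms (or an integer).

E[payout] = (7/36)·4 + (4/36)·61 + (7/36)·(-8) + (10/36)·6 + (8/36)·(-9) = 17/3
Fair fee = E[payout] = 17/3

17/3 dollars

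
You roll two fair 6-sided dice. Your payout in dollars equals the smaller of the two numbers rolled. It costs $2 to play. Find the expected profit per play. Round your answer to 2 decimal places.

$0.53

Distribution of the smaller of the two numbers rolled: 1 w.p. 11/36, 2 w.p. 1/4, 3 w.p. 7/36, 4 w.p. 5/36, 5 w.p. 1/12, 6 w.p. 1/36
E[payout] = (11/36)·1 + (1/4)·2 + (7/36)·3 + (5/36)·4 + (1/12)·5 + (1/36)·6 = 91/36
Expected profit = 91/36 − 2 = 19/36 ≈ $0.53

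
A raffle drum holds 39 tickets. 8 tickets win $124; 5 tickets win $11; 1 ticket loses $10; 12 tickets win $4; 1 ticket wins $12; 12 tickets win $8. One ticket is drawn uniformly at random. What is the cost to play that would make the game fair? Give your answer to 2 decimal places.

E[payout] = (8/39)·124 + (5/39)·11 + (1/39)·(-10) + (12/39)·4 + (1/39)·12 + (12/39)·8 = 1193/39
Fair fee = E[payout] = 1193/39 ≈ $30.59

$30.59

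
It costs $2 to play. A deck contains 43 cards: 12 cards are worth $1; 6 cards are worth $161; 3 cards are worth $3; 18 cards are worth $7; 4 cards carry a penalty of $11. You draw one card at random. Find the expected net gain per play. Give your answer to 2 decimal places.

E[payout] = (12/43)·1 + (6/43)·161 + (3/43)·3 + (18/43)·7 + (4/43)·(-11) = 1069/43
Expected profit = 1069/43 − 2 = 983/43 ≈ $22.86

$22.86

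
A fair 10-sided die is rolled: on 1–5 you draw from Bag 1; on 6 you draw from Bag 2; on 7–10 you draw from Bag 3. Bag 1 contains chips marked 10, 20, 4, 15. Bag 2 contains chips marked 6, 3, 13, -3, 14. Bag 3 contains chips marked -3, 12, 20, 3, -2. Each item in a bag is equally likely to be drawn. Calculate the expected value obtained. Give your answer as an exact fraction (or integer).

1837/200

E[X | Bag 1] = (10 + 20 + 4 + 15)/4 = 49/4
E[X | Bag 2] = (6 + 3 + 13 − 3 + 14)/5 = 33/5
E[X | Bag 3] = (-3 + 12 + 20 + 3 − 2)/5 = 6
E[X] = (1/2)·49/4 + (1/10)·33/5 + (2/5)·6 = 1837/200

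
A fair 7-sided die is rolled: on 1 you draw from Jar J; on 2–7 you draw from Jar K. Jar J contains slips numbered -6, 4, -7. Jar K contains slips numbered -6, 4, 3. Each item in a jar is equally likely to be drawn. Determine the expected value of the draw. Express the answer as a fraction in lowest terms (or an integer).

E[X | Jar J] = (-6 + 4 − 7)/3 = -3
E[X | Jar K] = (-6 + 4 + 3)/3 = 1/3
E[X] = (1/7)·(-3) + (6/7)·1/3 = -1/7

-1/7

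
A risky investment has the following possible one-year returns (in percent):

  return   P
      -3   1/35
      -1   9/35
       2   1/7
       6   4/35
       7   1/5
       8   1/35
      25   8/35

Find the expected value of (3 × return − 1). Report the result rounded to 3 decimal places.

22.914

E[3x-1] = (1/35)·(-10) + (9/35)·(-4) + (1/7)·5 + (4/35)·17 + (1/5)·20 + (1/35)·23 + (8/35)·74
     = 802/35 ≈ 22.914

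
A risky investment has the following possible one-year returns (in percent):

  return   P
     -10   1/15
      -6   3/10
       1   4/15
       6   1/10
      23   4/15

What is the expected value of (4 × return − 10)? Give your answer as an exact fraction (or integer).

122/15

E[4x-10] = (1/15)·(-50) + (3/10)·(-34) + (4/15)·(-6) + (1/10)·14 + (4/15)·82
     = 122/15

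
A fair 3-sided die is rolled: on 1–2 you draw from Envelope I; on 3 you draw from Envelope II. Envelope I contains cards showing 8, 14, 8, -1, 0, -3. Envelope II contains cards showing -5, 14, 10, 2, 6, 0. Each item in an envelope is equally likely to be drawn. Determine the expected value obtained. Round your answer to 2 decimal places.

E[X | Envelope I] = (8 + 14 + 8 − 1 + 0 − 3)/6 = 13/3
E[X | Envelope II] = (-5 + 14 + 10 + 2 + 6 + 0)/6 = 9/2
E[X] = (2/3)·13/3 + (1/3)·9/2 = 79/18 ≈ 4.39

4.39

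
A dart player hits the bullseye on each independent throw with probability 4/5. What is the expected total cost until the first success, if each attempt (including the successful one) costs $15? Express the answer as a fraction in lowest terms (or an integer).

E[#attempts] = 1/p = 5/4; E[cost] = 15·5/4 = 75/4.

75/4 dollars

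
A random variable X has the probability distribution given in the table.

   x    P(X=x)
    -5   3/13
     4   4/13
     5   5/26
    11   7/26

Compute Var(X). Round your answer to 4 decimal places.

E[X] = (3/13)·(-5) + (4/13)·4 + (5/26)·5 + (7/26)·11 = 4
E[X²] = (3/13)·25 + (4/13)·16 + (5/26)·25 + (7/26)·121 = 625/13
Var(X) = 625/13 − (4)² = 417/13 ≈ 32.0769

32.0769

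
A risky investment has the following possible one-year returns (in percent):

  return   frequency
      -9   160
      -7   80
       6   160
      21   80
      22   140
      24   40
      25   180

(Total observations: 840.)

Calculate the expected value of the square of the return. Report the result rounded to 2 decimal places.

Total = 840, so P(return=-9) = 160/840, etc.
E[X²] = (4/21)·81 + (2/21)·49 + (4/21)·36 + (2/21)·441 + (1/6)·484 + (1/21)·576 + (3/14)·625
     = 13061/42 ≈ 310.98

310.98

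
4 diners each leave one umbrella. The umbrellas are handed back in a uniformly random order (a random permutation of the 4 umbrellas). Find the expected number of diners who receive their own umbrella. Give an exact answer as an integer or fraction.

1

Let Xᵢ = 1 if person i gets their own umbrella. For each i, P(Xᵢ=1) = 1/4.
By linearity of expectation, E[X₁+…+X_4] = 4·(1/4) = 1.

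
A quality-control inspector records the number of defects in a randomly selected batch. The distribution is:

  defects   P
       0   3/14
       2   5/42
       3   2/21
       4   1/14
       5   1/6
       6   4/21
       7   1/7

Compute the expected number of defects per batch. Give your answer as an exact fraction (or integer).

E[X] = (3/14)·0 + (5/42)·2 + (2/21)·3 + (1/14)·4 + (1/6)·5 + (4/21)·6 + (1/7)·7
     = 53/14

53/14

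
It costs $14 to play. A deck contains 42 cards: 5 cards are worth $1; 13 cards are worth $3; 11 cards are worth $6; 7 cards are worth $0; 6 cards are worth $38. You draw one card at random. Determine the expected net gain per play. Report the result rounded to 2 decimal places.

-$5.95

E[payout] = (5/42)·1 + (13/42)·3 + (11/42)·6 + (7/42)·0 + (6/42)·38 = 169/21
Expected profit = 169/21 − 14 = -125/21 ≈ -$5.95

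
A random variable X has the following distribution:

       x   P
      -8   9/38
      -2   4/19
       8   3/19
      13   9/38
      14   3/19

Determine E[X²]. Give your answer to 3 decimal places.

97.079

E[X²] = (9/38)·64 + (4/19)·4 + (3/19)·64 + (9/38)·169 + (3/19)·196
     = 3689/38 ≈ 97.079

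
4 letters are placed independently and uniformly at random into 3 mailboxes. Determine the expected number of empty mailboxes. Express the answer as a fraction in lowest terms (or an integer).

Let Xⱼ=1 if mailbox j is empty. P(Xⱼ=1) = ((3-1)/3)^4 = 16/81.
By linearity, E[#empty] = 3·16/81 = 16/27.

16/27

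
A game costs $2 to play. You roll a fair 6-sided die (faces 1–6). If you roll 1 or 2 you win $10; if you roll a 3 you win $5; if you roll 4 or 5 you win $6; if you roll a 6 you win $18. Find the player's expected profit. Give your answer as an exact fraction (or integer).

43/6 dollars

E[payout] = (1/6)·5 + (1/3)·6 + (1/3)·10 + (1/6)·18 = 55/6
Expected profit = 55/6 − 2 = 43/6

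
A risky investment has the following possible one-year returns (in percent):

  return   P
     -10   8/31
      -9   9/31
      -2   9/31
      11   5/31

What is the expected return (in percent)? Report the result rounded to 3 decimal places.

E[X] = (8/31)·(-10) + (9/31)·(-9) + (9/31)·(-2) + (5/31)·11
     = -4 ≈ -4.000

-4.000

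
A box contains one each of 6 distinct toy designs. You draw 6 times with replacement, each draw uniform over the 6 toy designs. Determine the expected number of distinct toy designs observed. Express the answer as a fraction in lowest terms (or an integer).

31031/7776

Let Xⱼ=1 if type j appears at least once. P(Xⱼ=1) = 1 − ((6−1)/6)^6 = 31031/46656.
E[#distinct] = 6·31031/46656 = 31031/7776.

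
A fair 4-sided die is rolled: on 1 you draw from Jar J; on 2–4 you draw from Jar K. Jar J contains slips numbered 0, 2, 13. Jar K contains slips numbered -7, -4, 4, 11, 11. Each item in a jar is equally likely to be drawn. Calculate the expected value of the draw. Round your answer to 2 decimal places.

3.50

E[X | Jar J] = (0 + 2 + 13)/3 = 5
E[X | Jar K] = (-7 − 4 + 4 + 11 + 11)/5 = 3
E[X] = (1/4)·5 + (3/4)·3 = 7/2 ≈ 3.50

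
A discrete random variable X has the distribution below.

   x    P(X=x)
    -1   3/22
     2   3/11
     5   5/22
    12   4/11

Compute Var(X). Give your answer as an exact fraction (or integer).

2947/121

E[X] = (3/22)·(-1) + (3/11)·2 + (5/22)·5 + (4/11)·12 = 65/11
E[X²] = (3/22)·1 + (3/11)·4 + (5/22)·25 + (4/11)·144 = 652/11
Var(X) = 652/11 − (65/11)² = 2947/121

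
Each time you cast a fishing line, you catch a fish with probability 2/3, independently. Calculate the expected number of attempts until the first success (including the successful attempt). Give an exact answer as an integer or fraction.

3/2

For a geometric distribution, E[trials] = 1/p = 1/(2/3) = 3/2.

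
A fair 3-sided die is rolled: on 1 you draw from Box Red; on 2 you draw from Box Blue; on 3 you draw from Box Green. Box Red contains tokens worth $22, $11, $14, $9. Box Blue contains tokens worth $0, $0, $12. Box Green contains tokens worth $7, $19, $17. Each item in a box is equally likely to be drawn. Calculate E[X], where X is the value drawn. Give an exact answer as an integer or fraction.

E[X | Box Red] = (22 + 11 + 14 + 9)/4 = 14
E[X | Box Blue] = (0 + 0 + 12)/3 = 4
E[X | Box Green] = (7 + 19 + 17)/3 = 43/3
E[X] = (1/3)·14 + (1/3)·4 + (1/3)·43/3 = 97/9

97/9 dollars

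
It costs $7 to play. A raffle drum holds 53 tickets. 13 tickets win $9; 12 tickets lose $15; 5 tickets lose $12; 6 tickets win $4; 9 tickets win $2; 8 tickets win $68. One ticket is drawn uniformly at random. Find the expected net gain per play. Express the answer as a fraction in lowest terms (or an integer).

E[payout] = (13/53)·9 + (12/53)·(-15) + (5/53)·(-12) + (6/53)·4 + (9/53)·2 + (8/53)·68 = 463/53
Expected profit = 463/53 − 7 = 92/53

92/53 dollars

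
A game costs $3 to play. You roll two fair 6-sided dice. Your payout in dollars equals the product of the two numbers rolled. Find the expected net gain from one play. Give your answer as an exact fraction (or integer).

Distribution of the product of the two numbers rolled: 1 w.p. 1/36, 2 w.p. 1/18, 3 w.p. 1/18, 4 w.p. 1/12, 5 w.p. 1/18, 6 w.p. 1/9, …
E[payout] = (1/36)·1 + (1/18)·2 + (1/18)·3 + (1/12)·4 + (1/18)·5 + (1/9)·6 + (1/18)·8 + (1/36)·9 + (1/18)·10 + (1/9)·12 + (1/18)·15 + (1/36)·16 + (1/18)·18 + (1/18)·20 + (1/18)·24 + (1/36)·25 + (1/18)·30 + (1/36)·36 = 49/4
Expected profit = 49/4 − 3 = 37/4

37/4 dollars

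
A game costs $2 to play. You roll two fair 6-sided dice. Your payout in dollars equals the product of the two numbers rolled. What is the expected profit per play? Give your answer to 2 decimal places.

Distribution of the product of the two numbers rolled: 1 w.p. 1/36, 2 w.p. 1/18, 3 w.p. 1/18, 4 w.p. 1/12, 5 w.p. 1/18, 6 w.p. 1/9, …
E[payout] = (1/36)·1 + (1/18)·2 + (1/18)·3 + (1/12)·4 + (1/18)·5 + (1/9)·6 + (1/18)·8 + (1/36)·9 + (1/18)·10 + (1/9)·12 + (1/18)·15 + (1/36)·16 + (1/18)·18 + (1/18)·20 + (1/18)·24 + (1/36)·25 + (1/18)·30 + (1/36)·36 = 49/4
Expected profit = 49/4 − 2 = 41/4 ≈ $10.25

$10.25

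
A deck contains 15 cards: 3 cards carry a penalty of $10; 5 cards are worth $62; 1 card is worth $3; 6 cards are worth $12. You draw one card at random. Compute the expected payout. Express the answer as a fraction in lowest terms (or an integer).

E[payout] = (3/15)·(-10) + (5/15)·62 + (1/15)·3 + (6/15)·12 = 71/3

71/3 dollars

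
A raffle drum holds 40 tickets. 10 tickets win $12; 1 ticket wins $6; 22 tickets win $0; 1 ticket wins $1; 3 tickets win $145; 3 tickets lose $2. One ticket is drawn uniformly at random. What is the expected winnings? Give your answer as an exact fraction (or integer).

139/10 dollars

E[payout] = (10/40)·12 + (1/40)·6 + (22/40)·0 + (1/40)·1 + (3/40)·145 + (3/40)·(-2) = 139/10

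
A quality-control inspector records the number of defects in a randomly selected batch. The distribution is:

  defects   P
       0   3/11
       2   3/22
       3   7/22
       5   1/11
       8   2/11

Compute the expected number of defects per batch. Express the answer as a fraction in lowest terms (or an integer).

69/22

E[X] = (3/11)·0 + (3/22)·2 + (7/22)·3 + (1/11)·5 + (2/11)·8
     = 69/22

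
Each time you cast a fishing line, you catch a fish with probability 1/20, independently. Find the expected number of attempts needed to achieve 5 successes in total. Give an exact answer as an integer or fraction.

100

By linearity (sum of 5 independent geometric waits), E[trials] = 5/p = 5/(1/20) = 100.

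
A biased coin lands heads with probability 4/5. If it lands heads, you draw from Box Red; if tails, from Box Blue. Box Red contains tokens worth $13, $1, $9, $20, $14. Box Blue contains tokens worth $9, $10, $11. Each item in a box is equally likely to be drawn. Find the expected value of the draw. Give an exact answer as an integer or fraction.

E[X | Box Red] = (13 + 1 + 9 + 20 + 14)/5 = 57/5
E[X | Box Blue] = (9 + 10 + 11)/3 = 10
E[X] = (4/5)·57/5 + (1/5)·10 = 278/25

278/25 dollars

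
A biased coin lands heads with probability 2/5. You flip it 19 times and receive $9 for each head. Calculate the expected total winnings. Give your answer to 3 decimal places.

$68.400

E[#heads] = 19·2/5 = 38/5 (linearity over flips).
E[winnings] = 9·38/5 = 342/5.
≈ 68.400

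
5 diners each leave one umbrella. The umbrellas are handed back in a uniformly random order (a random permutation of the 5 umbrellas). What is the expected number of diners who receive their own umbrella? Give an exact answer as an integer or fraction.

1

Let Xᵢ = 1 if person i gets their own umbrella. For each i, P(Xᵢ=1) = 1/5.
By linearity of expectation, E[X₁+…+X_5] = 5·(1/5) = 1.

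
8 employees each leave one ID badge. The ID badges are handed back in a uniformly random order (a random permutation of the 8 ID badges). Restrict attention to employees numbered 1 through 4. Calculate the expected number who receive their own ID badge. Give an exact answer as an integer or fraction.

1/2

Let Xᵢ = 1 if person i gets their own ID badge. For each i, P(Xᵢ=1) = 1/8.
By linearity of expectation, E[X₁+…+X_4] = 4·(1/8) = 1/2.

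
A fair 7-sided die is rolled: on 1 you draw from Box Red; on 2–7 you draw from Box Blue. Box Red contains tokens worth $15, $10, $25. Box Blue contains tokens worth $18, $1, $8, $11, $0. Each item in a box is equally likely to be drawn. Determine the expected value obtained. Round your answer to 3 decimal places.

$8.895

E[X | Box Red] = (15 + 10 + 25)/3 = 50/3
E[X | Box Blue] = (18 + 1 + 8 + 11 + 0)/5 = 38/5
E[X] = (1/7)·50/3 + (6/7)·38/5 = 934/105 ≈ 8.895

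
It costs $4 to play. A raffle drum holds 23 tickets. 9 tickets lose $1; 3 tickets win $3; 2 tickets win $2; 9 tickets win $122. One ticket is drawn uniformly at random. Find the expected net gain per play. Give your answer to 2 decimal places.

E[payout] = (9/23)·(-1) + (3/23)·3 + (2/23)·2 + (9/23)·122 = 1102/23
Expected profit = 1102/23 − 4 = 1010/23 ≈ $43.91

$43.91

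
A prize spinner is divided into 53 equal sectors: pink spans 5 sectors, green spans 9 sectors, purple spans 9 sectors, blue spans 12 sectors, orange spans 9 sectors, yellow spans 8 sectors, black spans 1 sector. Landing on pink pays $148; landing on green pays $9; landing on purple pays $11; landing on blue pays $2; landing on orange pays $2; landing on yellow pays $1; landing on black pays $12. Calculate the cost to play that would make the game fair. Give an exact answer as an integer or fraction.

E[payout] = (5/53)·148 + (9/53)·9 + (9/53)·11 + (12/53)·2 + (9/53)·2 + (8/53)·1 + (1/53)·12 = 982/53
Fair fee = E[payout] = 982/53

982/53 dollars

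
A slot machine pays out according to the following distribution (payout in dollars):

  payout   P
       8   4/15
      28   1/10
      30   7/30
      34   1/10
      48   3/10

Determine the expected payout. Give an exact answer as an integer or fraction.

446/15 dollars

E[X] = (4/15)·8 + (1/10)·28 + (7/30)·30 + (1/10)·34 + (3/10)·48
     = 446/15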